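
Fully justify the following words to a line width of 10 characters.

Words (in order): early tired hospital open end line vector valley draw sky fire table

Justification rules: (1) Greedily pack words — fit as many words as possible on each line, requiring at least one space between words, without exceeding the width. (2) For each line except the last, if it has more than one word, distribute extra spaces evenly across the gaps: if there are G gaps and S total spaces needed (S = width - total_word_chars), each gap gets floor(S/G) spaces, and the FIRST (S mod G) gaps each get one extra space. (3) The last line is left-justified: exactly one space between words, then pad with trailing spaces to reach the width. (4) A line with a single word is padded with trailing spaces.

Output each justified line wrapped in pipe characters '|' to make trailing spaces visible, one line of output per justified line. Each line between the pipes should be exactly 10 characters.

Line 1: ['early'] (min_width=5, slack=5)
Line 2: ['tired'] (min_width=5, slack=5)
Line 3: ['hospital'] (min_width=8, slack=2)
Line 4: ['open', 'end'] (min_width=8, slack=2)
Line 5: ['line'] (min_width=4, slack=6)
Line 6: ['vector'] (min_width=6, slack=4)
Line 7: ['valley'] (min_width=6, slack=4)
Line 8: ['draw', 'sky'] (min_width=8, slack=2)
Line 9: ['fire', 'table'] (min_width=10, slack=0)

Answer: |early     |
|tired     |
|hospital  |
|open   end|
|line      |
|vector    |
|valley    |
|draw   sky|
|fire table|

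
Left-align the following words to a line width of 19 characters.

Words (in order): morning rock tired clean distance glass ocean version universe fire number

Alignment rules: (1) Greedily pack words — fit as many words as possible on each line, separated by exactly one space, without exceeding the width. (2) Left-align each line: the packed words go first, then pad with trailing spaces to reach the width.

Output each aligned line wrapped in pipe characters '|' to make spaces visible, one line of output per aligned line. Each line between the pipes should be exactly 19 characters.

Line 1: ['morning', 'rock', 'tired'] (min_width=18, slack=1)
Line 2: ['clean', 'distance'] (min_width=14, slack=5)
Line 3: ['glass', 'ocean', 'version'] (min_width=19, slack=0)
Line 4: ['universe', 'fire'] (min_width=13, slack=6)
Line 5: ['number'] (min_width=6, slack=13)

Answer: |morning rock tired |
|clean distance     |
|glass ocean version|
|universe fire      |
|number             |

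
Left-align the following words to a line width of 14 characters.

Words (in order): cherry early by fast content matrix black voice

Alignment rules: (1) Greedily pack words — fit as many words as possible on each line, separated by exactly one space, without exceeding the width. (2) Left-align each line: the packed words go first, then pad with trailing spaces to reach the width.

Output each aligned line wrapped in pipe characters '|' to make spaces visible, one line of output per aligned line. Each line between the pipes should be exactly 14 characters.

Answer: |cherry early  |
|by fast       |
|content matrix|
|black voice   |

Derivation:
Line 1: ['cherry', 'early'] (min_width=12, slack=2)
Line 2: ['by', 'fast'] (min_width=7, slack=7)
Line 3: ['content', 'matrix'] (min_width=14, slack=0)
Line 4: ['black', 'voice'] (min_width=11, slack=3)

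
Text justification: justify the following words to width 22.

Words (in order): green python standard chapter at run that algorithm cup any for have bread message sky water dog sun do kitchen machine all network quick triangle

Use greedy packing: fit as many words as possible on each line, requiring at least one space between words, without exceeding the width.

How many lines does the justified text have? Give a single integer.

Answer: 7

Derivation:
Line 1: ['green', 'python', 'standard'] (min_width=21, slack=1)
Line 2: ['chapter', 'at', 'run', 'that'] (min_width=19, slack=3)
Line 3: ['algorithm', 'cup', 'any', 'for'] (min_width=21, slack=1)
Line 4: ['have', 'bread', 'message', 'sky'] (min_width=22, slack=0)
Line 5: ['water', 'dog', 'sun', 'do'] (min_width=16, slack=6)
Line 6: ['kitchen', 'machine', 'all'] (min_width=19, slack=3)
Line 7: ['network', 'quick', 'triangle'] (min_width=22, slack=0)
Total lines: 7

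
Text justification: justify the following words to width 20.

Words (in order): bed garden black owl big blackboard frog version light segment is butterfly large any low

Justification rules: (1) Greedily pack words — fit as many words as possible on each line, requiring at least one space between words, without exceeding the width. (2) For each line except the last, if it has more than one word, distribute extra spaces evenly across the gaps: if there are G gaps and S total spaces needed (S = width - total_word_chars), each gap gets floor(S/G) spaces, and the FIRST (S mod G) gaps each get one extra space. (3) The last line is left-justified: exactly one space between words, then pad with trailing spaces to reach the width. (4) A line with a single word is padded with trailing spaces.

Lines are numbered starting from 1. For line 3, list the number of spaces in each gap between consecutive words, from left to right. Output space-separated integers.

Answer: 8

Derivation:
Line 1: ['bed', 'garden', 'black', 'owl'] (min_width=20, slack=0)
Line 2: ['big', 'blackboard', 'frog'] (min_width=19, slack=1)
Line 3: ['version', 'light'] (min_width=13, slack=7)
Line 4: ['segment', 'is', 'butterfly'] (min_width=20, slack=0)
Line 5: ['large', 'any', 'low'] (min_width=13, slack=7)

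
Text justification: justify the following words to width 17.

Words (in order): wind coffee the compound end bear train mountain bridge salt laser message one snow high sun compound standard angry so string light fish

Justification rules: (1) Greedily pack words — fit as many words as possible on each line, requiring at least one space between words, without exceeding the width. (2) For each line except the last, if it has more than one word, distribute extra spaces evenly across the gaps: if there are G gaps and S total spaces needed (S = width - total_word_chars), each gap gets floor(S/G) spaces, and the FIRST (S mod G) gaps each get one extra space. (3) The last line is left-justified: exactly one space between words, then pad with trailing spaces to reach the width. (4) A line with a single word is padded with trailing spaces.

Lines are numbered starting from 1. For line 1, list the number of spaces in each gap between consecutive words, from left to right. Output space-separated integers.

Answer: 2 2

Derivation:
Line 1: ['wind', 'coffee', 'the'] (min_width=15, slack=2)
Line 2: ['compound', 'end', 'bear'] (min_width=17, slack=0)
Line 3: ['train', 'mountain'] (min_width=14, slack=3)
Line 4: ['bridge', 'salt', 'laser'] (min_width=17, slack=0)
Line 5: ['message', 'one', 'snow'] (min_width=16, slack=1)
Line 6: ['high', 'sun', 'compound'] (min_width=17, slack=0)
Line 7: ['standard', 'angry', 'so'] (min_width=17, slack=0)
Line 8: ['string', 'light', 'fish'] (min_width=17, slack=0)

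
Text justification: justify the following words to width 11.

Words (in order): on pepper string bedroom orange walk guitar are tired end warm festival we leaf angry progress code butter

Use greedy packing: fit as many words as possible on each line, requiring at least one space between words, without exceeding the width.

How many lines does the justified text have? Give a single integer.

Line 1: ['on', 'pepper'] (min_width=9, slack=2)
Line 2: ['string'] (min_width=6, slack=5)
Line 3: ['bedroom'] (min_width=7, slack=4)
Line 4: ['orange', 'walk'] (min_width=11, slack=0)
Line 5: ['guitar', 'are'] (min_width=10, slack=1)
Line 6: ['tired', 'end'] (min_width=9, slack=2)
Line 7: ['warm'] (min_width=4, slack=7)
Line 8: ['festival', 'we'] (min_width=11, slack=0)
Line 9: ['leaf', 'angry'] (min_width=10, slack=1)
Line 10: ['progress'] (min_width=8, slack=3)
Line 11: ['code', 'butter'] (min_width=11, slack=0)
Total lines: 11

Answer: 11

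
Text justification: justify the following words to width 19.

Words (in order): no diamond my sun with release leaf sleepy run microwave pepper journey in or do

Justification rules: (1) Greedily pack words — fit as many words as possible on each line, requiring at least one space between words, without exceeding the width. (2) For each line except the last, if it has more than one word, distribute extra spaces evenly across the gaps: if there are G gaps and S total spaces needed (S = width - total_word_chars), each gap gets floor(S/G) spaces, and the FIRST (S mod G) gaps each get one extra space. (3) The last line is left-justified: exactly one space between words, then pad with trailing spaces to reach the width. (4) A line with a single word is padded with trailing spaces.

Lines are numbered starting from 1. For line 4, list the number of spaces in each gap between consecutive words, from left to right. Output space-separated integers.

Answer: 4

Derivation:
Line 1: ['no', 'diamond', 'my', 'sun'] (min_width=17, slack=2)
Line 2: ['with', 'release', 'leaf'] (min_width=17, slack=2)
Line 3: ['sleepy', 'run'] (min_width=10, slack=9)
Line 4: ['microwave', 'pepper'] (min_width=16, slack=3)
Line 5: ['journey', 'in', 'or', 'do'] (min_width=16, slack=3)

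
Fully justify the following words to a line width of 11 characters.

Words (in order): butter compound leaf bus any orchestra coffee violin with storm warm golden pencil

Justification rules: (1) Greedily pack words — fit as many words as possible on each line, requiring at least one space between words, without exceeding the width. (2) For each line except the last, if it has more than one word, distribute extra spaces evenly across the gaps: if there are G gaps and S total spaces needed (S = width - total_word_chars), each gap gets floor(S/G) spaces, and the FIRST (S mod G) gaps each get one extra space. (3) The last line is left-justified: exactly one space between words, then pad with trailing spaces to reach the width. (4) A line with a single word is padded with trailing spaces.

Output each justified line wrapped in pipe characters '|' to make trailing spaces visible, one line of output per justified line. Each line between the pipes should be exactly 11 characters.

Line 1: ['butter'] (min_width=6, slack=5)
Line 2: ['compound'] (min_width=8, slack=3)
Line 3: ['leaf', 'bus'] (min_width=8, slack=3)
Line 4: ['any'] (min_width=3, slack=8)
Line 5: ['orchestra'] (min_width=9, slack=2)
Line 6: ['coffee'] (min_width=6, slack=5)
Line 7: ['violin', 'with'] (min_width=11, slack=0)
Line 8: ['storm', 'warm'] (min_width=10, slack=1)
Line 9: ['golden'] (min_width=6, slack=5)
Line 10: ['pencil'] (min_width=6, slack=5)

Answer: |butter     |
|compound   |
|leaf    bus|
|any        |
|orchestra  |
|coffee     |
|violin with|
|storm  warm|
|golden     |
|pencil     |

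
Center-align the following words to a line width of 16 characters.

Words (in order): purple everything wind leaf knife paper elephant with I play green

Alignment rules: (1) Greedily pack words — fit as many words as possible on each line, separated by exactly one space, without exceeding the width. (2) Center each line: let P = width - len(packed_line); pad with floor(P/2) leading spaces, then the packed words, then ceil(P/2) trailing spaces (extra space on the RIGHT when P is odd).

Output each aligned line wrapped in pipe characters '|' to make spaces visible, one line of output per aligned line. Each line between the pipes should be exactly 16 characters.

Answer: |     purple     |
|everything wind |
|leaf knife paper|
|elephant with I |
|   play green   |

Derivation:
Line 1: ['purple'] (min_width=6, slack=10)
Line 2: ['everything', 'wind'] (min_width=15, slack=1)
Line 3: ['leaf', 'knife', 'paper'] (min_width=16, slack=0)
Line 4: ['elephant', 'with', 'I'] (min_width=15, slack=1)
Line 5: ['play', 'green'] (min_width=10, slack=6)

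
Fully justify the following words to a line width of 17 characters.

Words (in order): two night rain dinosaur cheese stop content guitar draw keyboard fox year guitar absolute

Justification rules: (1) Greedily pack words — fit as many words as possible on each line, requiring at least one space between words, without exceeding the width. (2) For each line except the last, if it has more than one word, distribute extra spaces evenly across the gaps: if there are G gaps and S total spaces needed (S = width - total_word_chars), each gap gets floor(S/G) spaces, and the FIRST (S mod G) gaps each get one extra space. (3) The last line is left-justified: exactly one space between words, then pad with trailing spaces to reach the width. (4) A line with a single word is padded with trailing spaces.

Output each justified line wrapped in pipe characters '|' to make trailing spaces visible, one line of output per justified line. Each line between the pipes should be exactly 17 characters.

Answer: |two   night  rain|
|dinosaur   cheese|
|stop      content|
|guitar       draw|
|keyboard fox year|
|guitar absolute  |

Derivation:
Line 1: ['two', 'night', 'rain'] (min_width=14, slack=3)
Line 2: ['dinosaur', 'cheese'] (min_width=15, slack=2)
Line 3: ['stop', 'content'] (min_width=12, slack=5)
Line 4: ['guitar', 'draw'] (min_width=11, slack=6)
Line 5: ['keyboard', 'fox', 'year'] (min_width=17, slack=0)
Line 6: ['guitar', 'absolute'] (min_width=15, slack=2)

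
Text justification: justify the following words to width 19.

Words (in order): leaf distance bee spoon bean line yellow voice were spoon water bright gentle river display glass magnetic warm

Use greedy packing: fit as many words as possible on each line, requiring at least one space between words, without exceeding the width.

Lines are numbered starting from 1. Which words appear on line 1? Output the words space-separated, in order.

Line 1: ['leaf', 'distance', 'bee'] (min_width=17, slack=2)
Line 2: ['spoon', 'bean', 'line'] (min_width=15, slack=4)
Line 3: ['yellow', 'voice', 'were'] (min_width=17, slack=2)
Line 4: ['spoon', 'water', 'bright'] (min_width=18, slack=1)
Line 5: ['gentle', 'river'] (min_width=12, slack=7)
Line 6: ['display', 'glass'] (min_width=13, slack=6)
Line 7: ['magnetic', 'warm'] (min_width=13, slack=6)

Answer: leaf distance bee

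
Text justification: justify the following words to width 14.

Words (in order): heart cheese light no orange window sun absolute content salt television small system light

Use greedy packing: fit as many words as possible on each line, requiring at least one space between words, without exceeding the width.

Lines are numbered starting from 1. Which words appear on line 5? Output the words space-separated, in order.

Answer: content salt

Derivation:
Line 1: ['heart', 'cheese'] (min_width=12, slack=2)
Line 2: ['light', 'no'] (min_width=8, slack=6)
Line 3: ['orange', 'window'] (min_width=13, slack=1)
Line 4: ['sun', 'absolute'] (min_width=12, slack=2)
Line 5: ['content', 'salt'] (min_width=12, slack=2)
Line 6: ['television'] (min_width=10, slack=4)
Line 7: ['small', 'system'] (min_width=12, slack=2)
Line 8: ['light'] (min_width=5, slack=9)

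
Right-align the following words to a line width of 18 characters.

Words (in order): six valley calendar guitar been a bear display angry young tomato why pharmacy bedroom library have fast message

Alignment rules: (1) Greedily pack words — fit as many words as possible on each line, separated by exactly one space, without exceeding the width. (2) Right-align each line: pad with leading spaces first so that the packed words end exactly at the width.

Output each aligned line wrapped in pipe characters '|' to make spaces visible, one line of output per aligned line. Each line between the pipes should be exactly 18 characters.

Line 1: ['six', 'valley'] (min_width=10, slack=8)
Line 2: ['calendar', 'guitar'] (min_width=15, slack=3)
Line 3: ['been', 'a', 'bear'] (min_width=11, slack=7)
Line 4: ['display', 'angry'] (min_width=13, slack=5)
Line 5: ['young', 'tomato', 'why'] (min_width=16, slack=2)
Line 6: ['pharmacy', 'bedroom'] (min_width=16, slack=2)
Line 7: ['library', 'have', 'fast'] (min_width=17, slack=1)
Line 8: ['message'] (min_width=7, slack=11)

Answer: |        six valley|
|   calendar guitar|
|       been a bear|
|     display angry|
|  young tomato why|
|  pharmacy bedroom|
| library have fast|
|           message|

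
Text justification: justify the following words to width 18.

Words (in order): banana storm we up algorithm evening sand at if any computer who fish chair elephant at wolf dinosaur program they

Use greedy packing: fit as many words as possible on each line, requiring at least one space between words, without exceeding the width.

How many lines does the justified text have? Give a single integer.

Line 1: ['banana', 'storm', 'we', 'up'] (min_width=18, slack=0)
Line 2: ['algorithm', 'evening'] (min_width=17, slack=1)
Line 3: ['sand', 'at', 'if', 'any'] (min_width=14, slack=4)
Line 4: ['computer', 'who', 'fish'] (min_width=17, slack=1)
Line 5: ['chair', 'elephant', 'at'] (min_width=17, slack=1)
Line 6: ['wolf', 'dinosaur'] (min_width=13, slack=5)
Line 7: ['program', 'they'] (min_width=12, slack=6)
Total lines: 7

Answer: 7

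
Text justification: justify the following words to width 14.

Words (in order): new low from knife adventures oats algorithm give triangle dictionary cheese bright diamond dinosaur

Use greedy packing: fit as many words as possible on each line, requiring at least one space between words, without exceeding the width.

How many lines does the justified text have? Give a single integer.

Line 1: ['new', 'low', 'from'] (min_width=12, slack=2)
Line 2: ['knife'] (min_width=5, slack=9)
Line 3: ['adventures'] (min_width=10, slack=4)
Line 4: ['oats', 'algorithm'] (min_width=14, slack=0)
Line 5: ['give', 'triangle'] (min_width=13, slack=1)
Line 6: ['dictionary'] (min_width=10, slack=4)
Line 7: ['cheese', 'bright'] (min_width=13, slack=1)
Line 8: ['diamond'] (min_width=7, slack=7)
Line 9: ['dinosaur'] (min_width=8, slack=6)
Total lines: 9

Answer: 9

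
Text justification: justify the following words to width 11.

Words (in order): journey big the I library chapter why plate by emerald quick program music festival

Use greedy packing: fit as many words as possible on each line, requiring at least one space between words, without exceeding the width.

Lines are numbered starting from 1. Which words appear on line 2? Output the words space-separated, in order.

Answer: the I

Derivation:
Line 1: ['journey', 'big'] (min_width=11, slack=0)
Line 2: ['the', 'I'] (min_width=5, slack=6)
Line 3: ['library'] (min_width=7, slack=4)
Line 4: ['chapter', 'why'] (min_width=11, slack=0)
Line 5: ['plate', 'by'] (min_width=8, slack=3)
Line 6: ['emerald'] (min_width=7, slack=4)
Line 7: ['quick'] (min_width=5, slack=6)
Line 8: ['program'] (min_width=7, slack=4)
Line 9: ['music'] (min_width=5, slack=6)
Line 10: ['festival'] (min_width=8, slack=3)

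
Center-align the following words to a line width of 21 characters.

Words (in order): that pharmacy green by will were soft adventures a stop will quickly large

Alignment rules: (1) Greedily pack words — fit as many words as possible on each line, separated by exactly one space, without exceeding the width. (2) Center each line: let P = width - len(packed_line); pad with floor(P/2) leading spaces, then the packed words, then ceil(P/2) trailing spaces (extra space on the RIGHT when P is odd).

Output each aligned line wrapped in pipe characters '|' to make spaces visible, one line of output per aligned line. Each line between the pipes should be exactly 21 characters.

Answer: | that pharmacy green |
|  by will were soft  |
|  adventures a stop  |
| will quickly large  |

Derivation:
Line 1: ['that', 'pharmacy', 'green'] (min_width=19, slack=2)
Line 2: ['by', 'will', 'were', 'soft'] (min_width=17, slack=4)
Line 3: ['adventures', 'a', 'stop'] (min_width=17, slack=4)
Line 4: ['will', 'quickly', 'large'] (min_width=18, slack=3)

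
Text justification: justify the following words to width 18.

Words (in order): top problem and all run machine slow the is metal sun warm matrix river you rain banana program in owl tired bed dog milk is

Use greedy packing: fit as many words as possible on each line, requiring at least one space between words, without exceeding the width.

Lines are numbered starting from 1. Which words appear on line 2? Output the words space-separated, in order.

Answer: all run machine

Derivation:
Line 1: ['top', 'problem', 'and'] (min_width=15, slack=3)
Line 2: ['all', 'run', 'machine'] (min_width=15, slack=3)
Line 3: ['slow', 'the', 'is', 'metal'] (min_width=17, slack=1)
Line 4: ['sun', 'warm', 'matrix'] (min_width=15, slack=3)
Line 5: ['river', 'you', 'rain'] (min_width=14, slack=4)
Line 6: ['banana', 'program', 'in'] (min_width=17, slack=1)
Line 7: ['owl', 'tired', 'bed', 'dog'] (min_width=17, slack=1)
Line 8: ['milk', 'is'] (min_width=7, slack=11)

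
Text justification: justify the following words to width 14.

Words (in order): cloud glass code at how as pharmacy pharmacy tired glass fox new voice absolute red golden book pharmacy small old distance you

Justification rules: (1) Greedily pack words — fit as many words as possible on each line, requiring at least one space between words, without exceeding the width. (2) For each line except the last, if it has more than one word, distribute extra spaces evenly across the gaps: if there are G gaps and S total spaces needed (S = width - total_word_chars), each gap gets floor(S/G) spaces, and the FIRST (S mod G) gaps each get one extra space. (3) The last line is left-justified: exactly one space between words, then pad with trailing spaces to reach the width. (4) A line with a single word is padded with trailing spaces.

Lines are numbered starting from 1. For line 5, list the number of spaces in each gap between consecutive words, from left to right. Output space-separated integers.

Line 1: ['cloud', 'glass'] (min_width=11, slack=3)
Line 2: ['code', 'at', 'how', 'as'] (min_width=14, slack=0)
Line 3: ['pharmacy'] (min_width=8, slack=6)
Line 4: ['pharmacy', 'tired'] (min_width=14, slack=0)
Line 5: ['glass', 'fox', 'new'] (min_width=13, slack=1)
Line 6: ['voice', 'absolute'] (min_width=14, slack=0)
Line 7: ['red', 'golden'] (min_width=10, slack=4)
Line 8: ['book', 'pharmacy'] (min_width=13, slack=1)
Line 9: ['small', 'old'] (min_width=9, slack=5)
Line 10: ['distance', 'you'] (min_width=12, slack=2)

Answer: 2 1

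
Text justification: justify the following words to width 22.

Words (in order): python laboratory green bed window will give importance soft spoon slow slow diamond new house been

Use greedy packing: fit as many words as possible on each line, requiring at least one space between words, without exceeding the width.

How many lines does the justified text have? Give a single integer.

Answer: 5

Derivation:
Line 1: ['python', 'laboratory'] (min_width=17, slack=5)
Line 2: ['green', 'bed', 'window', 'will'] (min_width=21, slack=1)
Line 3: ['give', 'importance', 'soft'] (min_width=20, slack=2)
Line 4: ['spoon', 'slow', 'slow'] (min_width=15, slack=7)
Line 5: ['diamond', 'new', 'house', 'been'] (min_width=22, slack=0)
Total lines: 5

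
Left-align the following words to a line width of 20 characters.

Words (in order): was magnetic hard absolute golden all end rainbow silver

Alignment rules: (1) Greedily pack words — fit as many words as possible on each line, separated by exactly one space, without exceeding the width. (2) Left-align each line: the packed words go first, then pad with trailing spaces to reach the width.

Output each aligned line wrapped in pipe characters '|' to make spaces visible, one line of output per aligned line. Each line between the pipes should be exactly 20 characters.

Answer: |was magnetic hard   |
|absolute golden all |
|end rainbow silver  |

Derivation:
Line 1: ['was', 'magnetic', 'hard'] (min_width=17, slack=3)
Line 2: ['absolute', 'golden', 'all'] (min_width=19, slack=1)
Line 3: ['end', 'rainbow', 'silver'] (min_width=18, slack=2)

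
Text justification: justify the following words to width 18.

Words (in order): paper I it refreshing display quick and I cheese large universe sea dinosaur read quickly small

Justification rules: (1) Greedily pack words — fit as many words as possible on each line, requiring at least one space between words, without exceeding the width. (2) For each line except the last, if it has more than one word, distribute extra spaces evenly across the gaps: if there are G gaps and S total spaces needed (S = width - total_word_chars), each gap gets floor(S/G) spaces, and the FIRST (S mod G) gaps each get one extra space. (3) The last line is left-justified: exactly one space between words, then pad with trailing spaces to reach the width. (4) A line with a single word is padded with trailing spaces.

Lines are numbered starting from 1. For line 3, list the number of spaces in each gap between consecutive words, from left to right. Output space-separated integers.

Answer: 1 1 1

Derivation:
Line 1: ['paper', 'I', 'it'] (min_width=10, slack=8)
Line 2: ['refreshing', 'display'] (min_width=18, slack=0)
Line 3: ['quick', 'and', 'I', 'cheese'] (min_width=18, slack=0)
Line 4: ['large', 'universe', 'sea'] (min_width=18, slack=0)
Line 5: ['dinosaur', 'read'] (min_width=13, slack=5)
Line 6: ['quickly', 'small'] (min_width=13, slack=5)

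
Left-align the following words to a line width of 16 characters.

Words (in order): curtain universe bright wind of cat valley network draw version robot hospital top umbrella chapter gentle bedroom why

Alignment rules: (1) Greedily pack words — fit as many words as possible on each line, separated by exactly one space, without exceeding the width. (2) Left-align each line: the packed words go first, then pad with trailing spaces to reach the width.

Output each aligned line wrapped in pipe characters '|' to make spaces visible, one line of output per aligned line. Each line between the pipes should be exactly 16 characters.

Answer: |curtain universe|
|bright wind of  |
|cat valley      |
|network draw    |
|version robot   |
|hospital top    |
|umbrella chapter|
|gentle bedroom  |
|why             |

Derivation:
Line 1: ['curtain', 'universe'] (min_width=16, slack=0)
Line 2: ['bright', 'wind', 'of'] (min_width=14, slack=2)
Line 3: ['cat', 'valley'] (min_width=10, slack=6)
Line 4: ['network', 'draw'] (min_width=12, slack=4)
Line 5: ['version', 'robot'] (min_width=13, slack=3)
Line 6: ['hospital', 'top'] (min_width=12, slack=4)
Line 7: ['umbrella', 'chapter'] (min_width=16, slack=0)
Line 8: ['gentle', 'bedroom'] (min_width=14, slack=2)
Line 9: ['why'] (min_width=3, slack=13)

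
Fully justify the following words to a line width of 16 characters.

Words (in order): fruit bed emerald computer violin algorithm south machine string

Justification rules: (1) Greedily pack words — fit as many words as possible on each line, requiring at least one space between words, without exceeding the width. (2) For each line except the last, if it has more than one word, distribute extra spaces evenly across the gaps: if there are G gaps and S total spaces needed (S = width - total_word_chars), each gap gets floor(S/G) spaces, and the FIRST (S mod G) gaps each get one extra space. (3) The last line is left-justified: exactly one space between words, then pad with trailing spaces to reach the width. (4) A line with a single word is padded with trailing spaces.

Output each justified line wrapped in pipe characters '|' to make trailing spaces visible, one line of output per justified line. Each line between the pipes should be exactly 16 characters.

Answer: |fruit        bed|
|emerald computer|
|violin algorithm|
|south    machine|
|string          |

Derivation:
Line 1: ['fruit', 'bed'] (min_width=9, slack=7)
Line 2: ['emerald', 'computer'] (min_width=16, slack=0)
Line 3: ['violin', 'algorithm'] (min_width=16, slack=0)
Line 4: ['south', 'machine'] (min_width=13, slack=3)
Line 5: ['string'] (min_width=6, slack=10)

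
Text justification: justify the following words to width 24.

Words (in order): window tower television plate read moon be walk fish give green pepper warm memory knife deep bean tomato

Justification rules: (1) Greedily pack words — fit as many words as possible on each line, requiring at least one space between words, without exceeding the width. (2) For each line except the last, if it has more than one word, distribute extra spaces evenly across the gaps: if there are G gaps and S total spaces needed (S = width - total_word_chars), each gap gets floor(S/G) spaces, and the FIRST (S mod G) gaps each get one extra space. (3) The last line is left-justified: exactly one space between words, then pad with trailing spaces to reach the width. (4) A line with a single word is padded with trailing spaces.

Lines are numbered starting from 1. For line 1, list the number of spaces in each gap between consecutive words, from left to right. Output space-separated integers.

Answer: 2 1

Derivation:
Line 1: ['window', 'tower', 'television'] (min_width=23, slack=1)
Line 2: ['plate', 'read', 'moon', 'be', 'walk'] (min_width=23, slack=1)
Line 3: ['fish', 'give', 'green', 'pepper'] (min_width=22, slack=2)
Line 4: ['warm', 'memory', 'knife', 'deep'] (min_width=22, slack=2)
Line 5: ['bean', 'tomato'] (min_width=11, slack=13)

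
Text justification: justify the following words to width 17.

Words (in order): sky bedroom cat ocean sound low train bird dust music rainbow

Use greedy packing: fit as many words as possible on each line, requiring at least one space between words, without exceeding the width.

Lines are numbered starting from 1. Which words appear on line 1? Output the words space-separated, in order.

Line 1: ['sky', 'bedroom', 'cat'] (min_width=15, slack=2)
Line 2: ['ocean', 'sound', 'low'] (min_width=15, slack=2)
Line 3: ['train', 'bird', 'dust'] (min_width=15, slack=2)
Line 4: ['music', 'rainbow'] (min_width=13, slack=4)

Answer: sky bedroom cat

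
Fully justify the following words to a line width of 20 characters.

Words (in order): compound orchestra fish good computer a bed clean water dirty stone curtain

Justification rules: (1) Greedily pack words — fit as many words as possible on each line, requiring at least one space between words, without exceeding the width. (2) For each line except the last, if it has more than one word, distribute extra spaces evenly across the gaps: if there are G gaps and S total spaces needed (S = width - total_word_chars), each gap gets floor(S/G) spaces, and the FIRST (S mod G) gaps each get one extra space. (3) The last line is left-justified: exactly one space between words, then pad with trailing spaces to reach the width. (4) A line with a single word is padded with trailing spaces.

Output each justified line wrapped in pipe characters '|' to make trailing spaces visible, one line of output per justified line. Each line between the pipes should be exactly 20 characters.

Line 1: ['compound', 'orchestra'] (min_width=18, slack=2)
Line 2: ['fish', 'good', 'computer', 'a'] (min_width=20, slack=0)
Line 3: ['bed', 'clean', 'water'] (min_width=15, slack=5)
Line 4: ['dirty', 'stone', 'curtain'] (min_width=19, slack=1)

Answer: |compound   orchestra|
|fish good computer a|
|bed    clean   water|
|dirty stone curtain |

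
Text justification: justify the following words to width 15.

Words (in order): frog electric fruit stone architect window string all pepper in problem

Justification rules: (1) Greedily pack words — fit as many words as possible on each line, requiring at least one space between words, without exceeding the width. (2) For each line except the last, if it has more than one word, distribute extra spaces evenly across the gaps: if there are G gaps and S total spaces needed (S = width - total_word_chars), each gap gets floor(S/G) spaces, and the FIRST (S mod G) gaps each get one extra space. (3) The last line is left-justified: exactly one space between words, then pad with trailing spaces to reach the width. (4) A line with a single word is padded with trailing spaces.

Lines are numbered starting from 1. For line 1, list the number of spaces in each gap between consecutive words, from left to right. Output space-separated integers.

Answer: 3

Derivation:
Line 1: ['frog', 'electric'] (min_width=13, slack=2)
Line 2: ['fruit', 'stone'] (min_width=11, slack=4)
Line 3: ['architect'] (min_width=9, slack=6)
Line 4: ['window', 'string'] (min_width=13, slack=2)
Line 5: ['all', 'pepper', 'in'] (min_width=13, slack=2)
Line 6: ['problem'] (min_width=7, slack=8)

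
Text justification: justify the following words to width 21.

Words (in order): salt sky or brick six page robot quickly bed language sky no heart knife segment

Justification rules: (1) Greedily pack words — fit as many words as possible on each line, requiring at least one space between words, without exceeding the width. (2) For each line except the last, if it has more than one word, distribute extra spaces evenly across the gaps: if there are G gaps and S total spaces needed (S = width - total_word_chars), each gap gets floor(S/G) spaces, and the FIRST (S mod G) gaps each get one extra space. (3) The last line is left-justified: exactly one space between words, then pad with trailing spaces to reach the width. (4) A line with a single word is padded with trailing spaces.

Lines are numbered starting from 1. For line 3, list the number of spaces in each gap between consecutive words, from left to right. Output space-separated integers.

Line 1: ['salt', 'sky', 'or', 'brick', 'six'] (min_width=21, slack=0)
Line 2: ['page', 'robot', 'quickly'] (min_width=18, slack=3)
Line 3: ['bed', 'language', 'sky', 'no'] (min_width=19, slack=2)
Line 4: ['heart', 'knife', 'segment'] (min_width=19, slack=2)

Answer: 2 2 1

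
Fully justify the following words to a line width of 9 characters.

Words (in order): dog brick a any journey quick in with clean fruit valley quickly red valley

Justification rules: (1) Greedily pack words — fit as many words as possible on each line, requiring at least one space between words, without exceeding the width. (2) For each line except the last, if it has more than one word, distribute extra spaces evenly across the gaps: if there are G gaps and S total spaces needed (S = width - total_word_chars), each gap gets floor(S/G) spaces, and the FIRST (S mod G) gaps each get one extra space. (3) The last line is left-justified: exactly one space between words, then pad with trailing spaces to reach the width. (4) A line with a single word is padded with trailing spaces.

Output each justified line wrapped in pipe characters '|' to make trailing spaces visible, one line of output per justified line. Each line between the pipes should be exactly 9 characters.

Answer: |dog brick|
|a     any|
|journey  |
|quick  in|
|with     |
|clean    |
|fruit    |
|valley   |
|quickly  |
|red      |
|valley   |

Derivation:
Line 1: ['dog', 'brick'] (min_width=9, slack=0)
Line 2: ['a', 'any'] (min_width=5, slack=4)
Line 3: ['journey'] (min_width=7, slack=2)
Line 4: ['quick', 'in'] (min_width=8, slack=1)
Line 5: ['with'] (min_width=4, slack=5)
Line 6: ['clean'] (min_width=5, slack=4)
Line 7: ['fruit'] (min_width=5, slack=4)
Line 8: ['valley'] (min_width=6, slack=3)
Line 9: ['quickly'] (min_width=7, slack=2)
Line 10: ['red'] (min_width=3, slack=6)
Line 11: ['valley'] (min_width=6, slack=3)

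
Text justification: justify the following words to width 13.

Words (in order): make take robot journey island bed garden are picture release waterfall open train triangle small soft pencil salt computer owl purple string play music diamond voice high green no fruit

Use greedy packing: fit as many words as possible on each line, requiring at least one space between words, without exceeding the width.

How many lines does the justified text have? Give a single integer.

Line 1: ['make', 'take'] (min_width=9, slack=4)
Line 2: ['robot', 'journey'] (min_width=13, slack=0)
Line 3: ['island', 'bed'] (min_width=10, slack=3)
Line 4: ['garden', 'are'] (min_width=10, slack=3)
Line 5: ['picture'] (min_width=7, slack=6)
Line 6: ['release'] (min_width=7, slack=6)
Line 7: ['waterfall'] (min_width=9, slack=4)
Line 8: ['open', 'train'] (min_width=10, slack=3)
Line 9: ['triangle'] (min_width=8, slack=5)
Line 10: ['small', 'soft'] (min_width=10, slack=3)
Line 11: ['pencil', 'salt'] (min_width=11, slack=2)
Line 12: ['computer', 'owl'] (min_width=12, slack=1)
Line 13: ['purple', 'string'] (min_width=13, slack=0)
Line 14: ['play', 'music'] (min_width=10, slack=3)
Line 15: ['diamond', 'voice'] (min_width=13, slack=0)
Line 16: ['high', 'green', 'no'] (min_width=13, slack=0)
Line 17: ['fruit'] (min_width=5, slack=8)
Total lines: 17

Answer: 17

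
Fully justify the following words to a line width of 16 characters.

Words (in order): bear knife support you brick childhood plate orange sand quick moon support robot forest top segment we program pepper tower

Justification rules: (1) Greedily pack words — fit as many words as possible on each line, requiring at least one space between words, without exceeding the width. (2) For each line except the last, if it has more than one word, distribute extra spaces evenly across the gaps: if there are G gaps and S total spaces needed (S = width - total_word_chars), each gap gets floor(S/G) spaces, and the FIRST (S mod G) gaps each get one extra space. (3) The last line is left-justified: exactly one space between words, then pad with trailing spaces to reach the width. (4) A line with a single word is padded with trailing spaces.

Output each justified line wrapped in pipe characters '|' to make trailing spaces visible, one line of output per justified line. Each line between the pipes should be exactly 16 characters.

Line 1: ['bear', 'knife'] (min_width=10, slack=6)
Line 2: ['support', 'you'] (min_width=11, slack=5)
Line 3: ['brick', 'childhood'] (min_width=15, slack=1)
Line 4: ['plate', 'orange'] (min_width=12, slack=4)
Line 5: ['sand', 'quick', 'moon'] (min_width=15, slack=1)
Line 6: ['support', 'robot'] (min_width=13, slack=3)
Line 7: ['forest', 'top'] (min_width=10, slack=6)
Line 8: ['segment', 'we'] (min_width=10, slack=6)
Line 9: ['program', 'pepper'] (min_width=14, slack=2)
Line 10: ['tower'] (min_width=5, slack=11)

Answer: |bear       knife|
|support      you|
|brick  childhood|
|plate     orange|
|sand  quick moon|
|support    robot|
|forest       top|
|segment       we|
|program   pepper|
|tower           |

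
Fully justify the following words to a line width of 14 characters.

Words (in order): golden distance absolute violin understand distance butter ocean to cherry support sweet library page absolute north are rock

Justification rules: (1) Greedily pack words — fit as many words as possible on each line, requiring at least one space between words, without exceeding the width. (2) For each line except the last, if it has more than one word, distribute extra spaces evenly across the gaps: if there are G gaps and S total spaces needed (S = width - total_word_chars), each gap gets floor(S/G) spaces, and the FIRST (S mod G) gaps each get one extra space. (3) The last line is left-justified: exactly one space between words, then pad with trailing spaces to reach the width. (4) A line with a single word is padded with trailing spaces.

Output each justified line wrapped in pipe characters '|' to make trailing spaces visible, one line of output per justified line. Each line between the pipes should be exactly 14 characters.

Answer: |golden        |
|distance      |
|absolute      |
|violin        |
|understand    |
|distance      |
|butter   ocean|
|to      cherry|
|support  sweet|
|library   page|
|absolute north|
|are rock      |

Derivation:
Line 1: ['golden'] (min_width=6, slack=8)
Line 2: ['distance'] (min_width=8, slack=6)
Line 3: ['absolute'] (min_width=8, slack=6)
Line 4: ['violin'] (min_width=6, slack=8)
Line 5: ['understand'] (min_width=10, slack=4)
Line 6: ['distance'] (min_width=8, slack=6)
Line 7: ['butter', 'ocean'] (min_width=12, slack=2)
Line 8: ['to', 'cherry'] (min_width=9, slack=5)
Line 9: ['support', 'sweet'] (min_width=13, slack=1)
Line 10: ['library', 'page'] (min_width=12, slack=2)
Line 11: ['absolute', 'north'] (min_width=14, slack=0)
Line 12: ['are', 'rock'] (min_width=8, slack=6)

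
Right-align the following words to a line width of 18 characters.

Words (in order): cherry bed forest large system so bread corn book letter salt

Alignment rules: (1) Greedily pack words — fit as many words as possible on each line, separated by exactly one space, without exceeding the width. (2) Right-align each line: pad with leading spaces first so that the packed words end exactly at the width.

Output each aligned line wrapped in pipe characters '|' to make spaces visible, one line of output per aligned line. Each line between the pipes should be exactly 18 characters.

Answer: | cherry bed forest|
|   large system so|
|   bread corn book|
|       letter salt|

Derivation:
Line 1: ['cherry', 'bed', 'forest'] (min_width=17, slack=1)
Line 2: ['large', 'system', 'so'] (min_width=15, slack=3)
Line 3: ['bread', 'corn', 'book'] (min_width=15, slack=3)
Line 4: ['letter', 'salt'] (min_width=11, slack=7)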